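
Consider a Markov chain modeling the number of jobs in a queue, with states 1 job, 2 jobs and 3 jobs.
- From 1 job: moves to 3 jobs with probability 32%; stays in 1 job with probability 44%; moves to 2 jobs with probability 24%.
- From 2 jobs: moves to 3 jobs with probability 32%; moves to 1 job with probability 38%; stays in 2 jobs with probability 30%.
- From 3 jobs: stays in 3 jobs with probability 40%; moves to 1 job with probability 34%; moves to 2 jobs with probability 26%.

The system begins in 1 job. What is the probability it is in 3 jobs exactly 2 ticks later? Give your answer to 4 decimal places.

0.3456

Sum over the intermediate state after 1 tick:
P = P(1 job→1 job)·P(1 job→3 jobs) + P(1 job→2 jobs)·P(2 jobs→3 jobs) + P(1 job→3 jobs)·P(3 jobs→3 jobs)
  = 0.44×0.32 + 0.24×0.32 + 0.32×0.4
  = 0.1408 + 0.0768 + 0.1280 = 0.3456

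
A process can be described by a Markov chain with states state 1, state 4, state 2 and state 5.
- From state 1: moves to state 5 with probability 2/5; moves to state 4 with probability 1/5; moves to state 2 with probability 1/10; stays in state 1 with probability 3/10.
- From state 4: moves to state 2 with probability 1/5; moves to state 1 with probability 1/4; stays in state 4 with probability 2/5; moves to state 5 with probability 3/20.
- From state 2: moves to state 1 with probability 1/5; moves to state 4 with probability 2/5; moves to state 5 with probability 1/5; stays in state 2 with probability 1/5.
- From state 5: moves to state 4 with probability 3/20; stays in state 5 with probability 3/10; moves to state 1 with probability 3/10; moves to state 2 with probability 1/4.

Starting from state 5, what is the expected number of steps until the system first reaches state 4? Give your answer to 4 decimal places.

Let t(s) be the expected number of steps to first reach state 4 from state s, with t(state 4) = 0. Conditioning on the first step:
t(state 1) = 1 + 0.3·t(state 1) + 0.1·t(state 2) + 0.4·t(state 5)
t(state 2) = 1 + 0.2·t(state 1) + 0.2·t(state 2) + 0.2·t(state 5)
t(state 5) = 1 + 0.3·t(state 1) + 0.25·t(state 2) + 0.3·t(state 5)
Solving: t(state 1) = 4.6154, t(state 2) = 3.5747, t(state 5) = 4.6833.
Expected steps from state 5 to state 4: 4.6833.

4.6833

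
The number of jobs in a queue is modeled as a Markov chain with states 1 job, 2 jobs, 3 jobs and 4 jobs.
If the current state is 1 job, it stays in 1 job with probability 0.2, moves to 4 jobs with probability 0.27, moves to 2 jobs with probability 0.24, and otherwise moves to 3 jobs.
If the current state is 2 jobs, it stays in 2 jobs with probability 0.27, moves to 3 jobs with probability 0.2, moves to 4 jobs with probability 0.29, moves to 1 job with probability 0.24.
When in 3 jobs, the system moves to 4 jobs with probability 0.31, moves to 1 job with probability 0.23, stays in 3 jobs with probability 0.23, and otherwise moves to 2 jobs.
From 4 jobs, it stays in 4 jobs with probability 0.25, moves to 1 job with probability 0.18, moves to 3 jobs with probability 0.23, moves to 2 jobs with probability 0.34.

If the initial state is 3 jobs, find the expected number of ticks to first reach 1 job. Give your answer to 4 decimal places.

4.5796

Let t(s) be the expected number of ticks to first reach 1 job from state s, with t(1 job) = 0. Conditioning on the first tick:
t(2 jobs) = 1 + 0.27·t(2 jobs) + 0.2·t(3 jobs) + 0.29·t(4 jobs)
t(3 jobs) = 1 + 0.23·t(2 jobs) + 0.23·t(3 jobs) + 0.31·t(4 jobs)
t(4 jobs) = 1 + 0.34·t(2 jobs) + 0.23·t(3 jobs) + 0.25·t(4 jobs)
Solving: t(2 jobs) = 4.5275, t(3 jobs) = 4.5796, t(4 jobs) = 4.7902.
Expected ticks from 3 jobs to 1 job: 4.5796.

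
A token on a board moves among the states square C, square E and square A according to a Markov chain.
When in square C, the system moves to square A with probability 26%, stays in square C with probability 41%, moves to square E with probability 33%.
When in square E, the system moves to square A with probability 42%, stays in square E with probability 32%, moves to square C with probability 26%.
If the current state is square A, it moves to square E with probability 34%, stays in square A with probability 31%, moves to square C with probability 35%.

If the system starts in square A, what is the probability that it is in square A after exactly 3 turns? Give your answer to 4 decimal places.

0.3292

Propagate the distribution vector 3 turns from square A.
After 0 turns: (0.0000, 0.0000, 1.0000)
After 1 turn: (0.3500, 0.3400, 0.3100)
After 2 turns: (0.3404, 0.3297, 0.3299)
After 3 turns: (0.3408, 0.3300, 0.3292)
P(in square A after 3 turns) = 0.3292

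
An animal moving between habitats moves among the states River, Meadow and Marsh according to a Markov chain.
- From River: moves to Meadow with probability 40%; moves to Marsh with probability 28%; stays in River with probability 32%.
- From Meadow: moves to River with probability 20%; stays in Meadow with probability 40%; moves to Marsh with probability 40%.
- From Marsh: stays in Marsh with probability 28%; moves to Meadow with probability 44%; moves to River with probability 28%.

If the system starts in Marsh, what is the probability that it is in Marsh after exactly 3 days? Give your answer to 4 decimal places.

0.3293

Propagate the distribution vector 3 days from Marsh.
After 0 days: (0.0000, 0.0000, 1.0000)
After 1 day: (0.2800, 0.4400, 0.2800)
After 2 days: (0.2560, 0.4112, 0.3328)
After 3 days: (0.2573, 0.4133, 0.3293)
P(in Marsh after 3 days) = 0.3293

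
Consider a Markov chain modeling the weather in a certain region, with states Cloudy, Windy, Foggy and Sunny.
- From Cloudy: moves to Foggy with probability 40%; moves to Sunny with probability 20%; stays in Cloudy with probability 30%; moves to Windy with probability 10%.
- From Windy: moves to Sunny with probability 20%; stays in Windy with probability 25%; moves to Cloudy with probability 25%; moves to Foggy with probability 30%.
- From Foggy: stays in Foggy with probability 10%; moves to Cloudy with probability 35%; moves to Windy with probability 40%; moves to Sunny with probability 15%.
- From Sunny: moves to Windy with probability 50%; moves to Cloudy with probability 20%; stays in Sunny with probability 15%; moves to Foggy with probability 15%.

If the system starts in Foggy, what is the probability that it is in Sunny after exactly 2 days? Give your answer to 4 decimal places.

Propagate the distribution vector 2 days from Foggy.
After 0 days: (0.0000, 0.0000, 1.0000, 0.0000)
After 1 day: (0.3500, 0.4000, 0.1000, 0.1500)
After 2 days: (0.2700, 0.2500, 0.2925, 0.1875)
P(in Sunny after 2 days) = 0.1875

0.1875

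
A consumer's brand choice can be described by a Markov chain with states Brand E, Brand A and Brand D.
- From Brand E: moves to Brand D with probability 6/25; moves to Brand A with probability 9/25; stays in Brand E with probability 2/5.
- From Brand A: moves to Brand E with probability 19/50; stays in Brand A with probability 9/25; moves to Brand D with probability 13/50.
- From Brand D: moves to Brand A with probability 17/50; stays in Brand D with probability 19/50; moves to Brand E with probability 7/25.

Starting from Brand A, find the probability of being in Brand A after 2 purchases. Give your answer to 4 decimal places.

Sum over the intermediate state after 1 purchase:
P = P(Brand A→Brand E)·P(Brand E→Brand A) + P(Brand A→Brand A)·P(Brand A→Brand A) + P(Brand A→Brand D)·P(Brand D→Brand A)
  = 0.38×0.36 + 0.36×0.36 + 0.26×0.34
  = 0.1368 + 0.1296 + 0.0884 = 0.3548

0.3548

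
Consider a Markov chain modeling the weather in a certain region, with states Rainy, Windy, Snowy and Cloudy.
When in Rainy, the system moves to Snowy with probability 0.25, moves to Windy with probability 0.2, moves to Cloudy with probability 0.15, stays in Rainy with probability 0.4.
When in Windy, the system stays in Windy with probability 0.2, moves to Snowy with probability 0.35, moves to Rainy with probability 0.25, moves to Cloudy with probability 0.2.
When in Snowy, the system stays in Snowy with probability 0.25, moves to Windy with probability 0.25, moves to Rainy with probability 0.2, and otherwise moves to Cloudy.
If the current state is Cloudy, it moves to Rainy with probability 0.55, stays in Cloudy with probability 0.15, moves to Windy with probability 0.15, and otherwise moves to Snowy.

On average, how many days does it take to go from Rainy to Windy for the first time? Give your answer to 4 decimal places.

4.9422

Let t(s) be the expected number of days to first reach Windy from state s, with t(Windy) = 0. Conditioning on the first day:
t(Rainy) = 1 + 0.4·t(Rainy) + 0.25·t(Snowy) + 0.15·t(Cloudy)
t(Snowy) = 1 + 0.2·t(Rainy) + 0.25·t(Snowy) + 0.3·t(Cloudy)
t(Cloudy) = 1 + 0.55·t(Rainy) + 0.15·t(Snowy) + 0.15·t(Cloudy)
Solving: t(Rainy) = 4.9422, t(Snowy) = 4.7352, t(Cloudy) = 5.2100.
Expected days from Rainy to Windy: 4.9422.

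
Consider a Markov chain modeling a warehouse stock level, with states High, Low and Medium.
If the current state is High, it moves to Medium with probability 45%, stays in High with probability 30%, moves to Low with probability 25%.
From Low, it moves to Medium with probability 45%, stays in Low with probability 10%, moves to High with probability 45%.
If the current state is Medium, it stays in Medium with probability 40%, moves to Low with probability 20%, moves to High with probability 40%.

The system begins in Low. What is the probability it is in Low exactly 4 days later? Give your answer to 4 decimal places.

Propagate the distribution vector 4 days from Low.
After 0 days: (0.0000, 1.0000, 0.0000)
After 1 day: (0.4500, 0.1000, 0.4500)
After 2 days: (0.3600, 0.2125, 0.4275)
After 3 days: (0.3746, 0.1968, 0.4286)
After 4 days: (0.3724, 0.1991, 0.4286)
P(in Low after 4 days) = 0.1991

0.1991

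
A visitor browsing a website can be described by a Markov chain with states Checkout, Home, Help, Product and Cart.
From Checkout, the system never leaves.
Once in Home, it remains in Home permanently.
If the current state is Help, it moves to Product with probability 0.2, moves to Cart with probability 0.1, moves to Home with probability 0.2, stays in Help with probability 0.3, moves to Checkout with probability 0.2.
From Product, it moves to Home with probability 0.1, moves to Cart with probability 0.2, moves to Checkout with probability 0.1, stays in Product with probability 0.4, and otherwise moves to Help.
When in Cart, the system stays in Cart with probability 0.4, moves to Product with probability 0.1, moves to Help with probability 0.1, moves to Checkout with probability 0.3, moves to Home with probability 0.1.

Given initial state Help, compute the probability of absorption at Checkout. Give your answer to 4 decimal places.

Let h(s) be the probability of absorption at Checkout starting from transient state s. Then h(Checkout) = 1 and h(Home) = 0. By first-step analysis:
h(Help) = 0.2·1 + 0.2·0 + 0.3·h(Help) + 0.2·h(Product) + 0.1·h(Cart)
h(Product) = 0.1·1 + 0.1·0 + 0.2·h(Help) + 0.4·h(Product) + 0.2·h(Cart)
h(Cart) = 0.3·1 + 0.1·0 + 0.1·h(Help) + 0.1·h(Product) + 0.4·h(Cart)
Solving: h(Help) = 0.5495, h(Product) = 0.5792, h(Cart) = 0.6881.
Starting from Help, the probability is 0.5495.

0.5495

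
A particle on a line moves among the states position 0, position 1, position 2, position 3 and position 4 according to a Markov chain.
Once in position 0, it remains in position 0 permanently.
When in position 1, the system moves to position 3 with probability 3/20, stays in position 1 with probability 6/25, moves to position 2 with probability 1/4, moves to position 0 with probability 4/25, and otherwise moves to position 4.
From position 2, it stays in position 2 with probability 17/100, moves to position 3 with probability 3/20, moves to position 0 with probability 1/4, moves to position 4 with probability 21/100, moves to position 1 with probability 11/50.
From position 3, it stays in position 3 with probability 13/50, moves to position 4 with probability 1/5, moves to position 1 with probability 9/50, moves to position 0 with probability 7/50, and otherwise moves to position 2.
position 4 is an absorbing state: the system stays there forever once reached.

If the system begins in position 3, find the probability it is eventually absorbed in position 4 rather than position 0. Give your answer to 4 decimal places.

0.5466

Let h(s) be the probability of absorption at position 4 starting from transient state s. Then h(position 4) = 1 and h(position 0) = 0. By first-step analysis:
h(position 1) = 0.16·0 + 0.24·h(position 1) + 0.25·h(position 2) + 0.15·h(position 3) + 0.2·1
h(position 2) = 0.25·0 + 0.22·h(position 1) + 0.17·h(position 2) + 0.15·h(position 3) + 0.21·1
h(position 3) = 0.14·0 + 0.18·h(position 1) + 0.22·h(position 2) + 0.26·h(position 3) + 0.2·1
Solving: h(position 1) = 0.5333, h(position 2) = 0.4931, h(position 3) = 0.5466.
Starting from position 3, the probability is 0.5466.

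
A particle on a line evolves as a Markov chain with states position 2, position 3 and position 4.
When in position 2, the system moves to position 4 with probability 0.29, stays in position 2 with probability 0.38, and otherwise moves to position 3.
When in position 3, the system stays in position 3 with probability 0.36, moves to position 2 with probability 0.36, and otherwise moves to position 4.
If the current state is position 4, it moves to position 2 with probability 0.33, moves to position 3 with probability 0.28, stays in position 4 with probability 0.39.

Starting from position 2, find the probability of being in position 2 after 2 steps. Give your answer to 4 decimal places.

Sum over the intermediate state after 1 step:
P = P(position 2→position 2)·P(position 2→position 2) + P(position 2→position 3)·P(position 3→position 2) + P(position 2→position 4)·P(position 4→position 2)
  = 0.38×0.38 + 0.33×0.36 + 0.29×0.33
  = 0.1444 + 0.1188 + 0.0957 = 0.3589

0.3589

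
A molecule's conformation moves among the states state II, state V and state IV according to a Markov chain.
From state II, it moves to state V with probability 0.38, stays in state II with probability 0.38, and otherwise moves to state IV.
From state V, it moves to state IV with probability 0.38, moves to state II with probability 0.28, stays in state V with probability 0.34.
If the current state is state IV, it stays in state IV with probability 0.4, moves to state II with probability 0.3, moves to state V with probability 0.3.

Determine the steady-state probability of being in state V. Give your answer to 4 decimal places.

Let the stationary distribution be π with π = πP and π_1 + π_2 + π_3 = 1.
π_1 = 0.38·π_1 + 0.28·π_2 + 0.3·π_3
π_2 = 0.38·π_1 + 0.34·π_2 + 0.3·π_3
Solving with the normalization constraint gives π = (0.3187, 0.3391, 0.3422).
So the stationary probability of state V is 0.3391.

0.3391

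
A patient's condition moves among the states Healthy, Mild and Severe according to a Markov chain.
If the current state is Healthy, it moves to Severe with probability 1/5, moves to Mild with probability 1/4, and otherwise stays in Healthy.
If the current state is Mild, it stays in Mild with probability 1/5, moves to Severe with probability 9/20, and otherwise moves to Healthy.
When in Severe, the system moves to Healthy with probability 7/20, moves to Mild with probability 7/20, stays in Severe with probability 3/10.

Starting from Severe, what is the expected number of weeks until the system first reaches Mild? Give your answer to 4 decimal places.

3.2653

Let t(s) be the expected number of weeks to first reach Mild from state s, with t(Mild) = 0. Conditioning on the first week:
t(Healthy) = 1 + 0.55·t(Healthy) + 0.2·t(Severe)
t(Severe) = 1 + 0.35·t(Healthy) + 0.3·t(Severe)
Solving: t(Healthy) = 3.6735, t(Severe) = 3.2653.
Expected weeks from Severe to Mild: 3.2653.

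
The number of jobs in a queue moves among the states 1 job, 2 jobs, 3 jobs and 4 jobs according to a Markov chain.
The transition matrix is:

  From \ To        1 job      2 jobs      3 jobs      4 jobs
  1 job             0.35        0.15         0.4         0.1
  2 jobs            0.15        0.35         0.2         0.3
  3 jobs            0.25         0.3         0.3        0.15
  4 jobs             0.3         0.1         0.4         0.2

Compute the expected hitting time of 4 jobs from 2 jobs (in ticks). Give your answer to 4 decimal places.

Let t(s) be the expected number of ticks to first reach 4 jobs from state s, with t(4 jobs) = 0. Conditioning on the first tick:
t(1 job) = 1 + 0.35·t(1 job) + 0.15·t(2 jobs) + 0.4·t(3 jobs)
t(2 jobs) = 1 + 0.15·t(1 job) + 0.35·t(2 jobs) + 0.2·t(3 jobs)
t(3 jobs) = 1 + 0.25·t(1 job) + 0.3·t(2 jobs) + 0.3·t(3 jobs)
Solving: t(1 job) = 6.0465, t(2 jobs) = 4.6512, t(3 jobs) = 5.5814.
Expected ticks from 2 jobs to 4 jobs: 4.6512.

4.6512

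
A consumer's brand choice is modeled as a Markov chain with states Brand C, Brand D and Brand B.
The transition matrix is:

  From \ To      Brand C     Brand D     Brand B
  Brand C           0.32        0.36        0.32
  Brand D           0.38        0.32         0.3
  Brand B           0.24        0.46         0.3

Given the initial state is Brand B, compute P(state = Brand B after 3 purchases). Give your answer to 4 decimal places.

Propagate the distribution vector 3 purchases from Brand B.
After 0 purchases: (0.0000, 0.0000, 1.0000)
After 1 purchase: (0.2400, 0.4600, 0.3000)
After 2 purchases: (0.3236, 0.3716, 0.3048)
After 3 purchases: (0.3179, 0.3756, 0.3065)
P(in Brand B after 3 purchases) = 0.3065

0.3065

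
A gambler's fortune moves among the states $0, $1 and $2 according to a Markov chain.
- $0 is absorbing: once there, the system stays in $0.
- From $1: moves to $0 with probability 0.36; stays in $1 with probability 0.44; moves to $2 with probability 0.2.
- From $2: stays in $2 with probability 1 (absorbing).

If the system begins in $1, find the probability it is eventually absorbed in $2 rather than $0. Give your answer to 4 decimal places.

Let h(s) be the probability of absorption at $2 starting from transient state s. Then h($2) = 1 and h($0) = 0. By first-step analysis:
h($1) = 0.36·0 + 0.44·h($1) + 0.2·1
Solving: h($1) = 0.3571.
Starting from $1, the probability is 0.3571.

0.3571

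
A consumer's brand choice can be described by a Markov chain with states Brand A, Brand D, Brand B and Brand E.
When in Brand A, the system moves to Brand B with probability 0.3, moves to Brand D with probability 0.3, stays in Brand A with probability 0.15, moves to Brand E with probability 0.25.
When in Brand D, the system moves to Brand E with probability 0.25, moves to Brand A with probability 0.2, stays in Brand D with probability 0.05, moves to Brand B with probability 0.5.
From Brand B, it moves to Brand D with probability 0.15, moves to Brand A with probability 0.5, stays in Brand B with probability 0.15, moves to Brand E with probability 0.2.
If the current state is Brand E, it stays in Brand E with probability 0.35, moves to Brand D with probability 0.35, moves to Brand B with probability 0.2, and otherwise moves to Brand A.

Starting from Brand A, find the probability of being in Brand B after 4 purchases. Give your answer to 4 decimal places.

Propagate the distribution vector 4 purchases from Brand A.
After 0 purchases: (1.0000, 0.0000, 0.0000, 0.0000)
After 1 purchase: (0.1500, 0.3000, 0.3000, 0.2500)
After 2 purchases: (0.2575, 0.1925, 0.2900, 0.2600)
After 3 purchases: (0.2481, 0.2214, 0.2690, 0.2615)
After 4 purchases: (0.2421, 0.2174, 0.2778, 0.2627)
P(in Brand B after 4 purchases) = 0.2778

0.2778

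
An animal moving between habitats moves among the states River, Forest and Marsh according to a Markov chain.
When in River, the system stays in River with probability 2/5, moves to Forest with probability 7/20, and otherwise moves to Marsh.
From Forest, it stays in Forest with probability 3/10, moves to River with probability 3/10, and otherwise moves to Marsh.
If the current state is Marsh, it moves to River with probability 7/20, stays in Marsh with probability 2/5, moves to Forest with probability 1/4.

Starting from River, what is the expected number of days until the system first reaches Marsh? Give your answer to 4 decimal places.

3.3333

Let t(s) be the expected number of days to first reach Marsh from state s, with t(Marsh) = 0. Conditioning on the first day:
t(River) = 1 + 0.4·t(River) + 0.35·t(Forest)
t(Forest) = 1 + 0.3·t(River) + 0.3·t(Forest)
Solving: t(River) = 3.3333, t(Forest) = 2.8571.
Expected days from River to Marsh: 3.3333.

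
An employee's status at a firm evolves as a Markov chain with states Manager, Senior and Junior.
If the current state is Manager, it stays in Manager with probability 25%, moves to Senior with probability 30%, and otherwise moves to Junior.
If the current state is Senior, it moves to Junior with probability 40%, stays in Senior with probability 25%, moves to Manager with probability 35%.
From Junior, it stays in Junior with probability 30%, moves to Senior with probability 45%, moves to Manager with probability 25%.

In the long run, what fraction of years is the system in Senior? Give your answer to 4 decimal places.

0.3395

Let the stationary distribution be π with π = πP and π_1 + π_2 + π_3 = 1.
π_1 = 0.25·π_1 + 0.35·π_2 + 0.25·π_3
π_2 = 0.3·π_1 + 0.25·π_2 + 0.45·π_3
Solving with the normalization constraint gives π = (0.2840, 0.3395, 0.3765).
So the stationary probability of Senior is 0.3395.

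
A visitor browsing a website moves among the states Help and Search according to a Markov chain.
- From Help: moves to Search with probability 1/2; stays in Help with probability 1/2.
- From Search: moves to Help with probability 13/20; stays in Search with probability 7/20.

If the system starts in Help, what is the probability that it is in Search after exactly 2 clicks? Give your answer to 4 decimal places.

0.4250

Sum over the intermediate state after 1 click:
P = P(Help→Help)·P(Help→Search) + P(Help→Search)·P(Search→Search)
  = 0.5×0.5 + 0.5×0.35
  = 0.2500 + 0.1750 = 0.4250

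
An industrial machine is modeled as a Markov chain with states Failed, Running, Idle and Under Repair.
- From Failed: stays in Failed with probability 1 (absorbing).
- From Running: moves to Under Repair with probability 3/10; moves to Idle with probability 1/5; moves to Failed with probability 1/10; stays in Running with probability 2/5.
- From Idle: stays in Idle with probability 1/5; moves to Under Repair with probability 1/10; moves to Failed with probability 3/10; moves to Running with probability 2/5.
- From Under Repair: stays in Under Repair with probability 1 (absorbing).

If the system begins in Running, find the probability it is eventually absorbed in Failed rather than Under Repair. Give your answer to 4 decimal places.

Let h(s) be the probability of absorption at Failed starting from transient state s. Then h(Failed) = 1 and h(Under Repair) = 0. By first-step analysis:
h(Running) = 0.1·1 + 0.4·h(Running) + 0.2·h(Idle) + 0.3·0
h(Idle) = 0.3·1 + 0.4·h(Running) + 0.2·h(Idle) + 0.1·0
Solving: h(Running) = 0.3500, h(Idle) = 0.5500.
Starting from Running, the probability is 0.3500.

0.3500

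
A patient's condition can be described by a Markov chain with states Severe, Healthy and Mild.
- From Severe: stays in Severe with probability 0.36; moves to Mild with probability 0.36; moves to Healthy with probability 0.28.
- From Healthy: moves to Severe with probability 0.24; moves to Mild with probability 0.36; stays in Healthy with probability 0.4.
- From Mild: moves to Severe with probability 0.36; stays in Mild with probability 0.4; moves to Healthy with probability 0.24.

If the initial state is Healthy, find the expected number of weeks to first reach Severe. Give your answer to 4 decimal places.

Let t(s) be the expected number of weeks to first reach Severe from state s, with t(Severe) = 0. Conditioning on the first week:
t(Healthy) = 1 + 0.4·t(Healthy) + 0.36·t(Mild)
t(Mild) = 1 + 0.24·t(Healthy) + 0.4·t(Mild)
Solving: t(Healthy) = 3.5088, t(Mild) = 3.0702.
Expected weeks from Healthy to Severe: 3.5088.

3.5088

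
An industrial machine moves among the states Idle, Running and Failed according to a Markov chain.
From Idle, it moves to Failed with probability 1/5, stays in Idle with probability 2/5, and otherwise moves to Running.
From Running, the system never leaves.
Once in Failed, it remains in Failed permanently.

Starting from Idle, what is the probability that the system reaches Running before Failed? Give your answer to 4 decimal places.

Let h(s) be the probability of absorption at Running starting from transient state s. Then h(Running) = 1 and h(Failed) = 0. By first-step analysis:
h(Idle) = 0.4·h(Idle) + 0.4·1 + 0.2·0
Solving: h(Idle) = 0.6667.
Starting from Idle, the probability is 0.6667.

0.6667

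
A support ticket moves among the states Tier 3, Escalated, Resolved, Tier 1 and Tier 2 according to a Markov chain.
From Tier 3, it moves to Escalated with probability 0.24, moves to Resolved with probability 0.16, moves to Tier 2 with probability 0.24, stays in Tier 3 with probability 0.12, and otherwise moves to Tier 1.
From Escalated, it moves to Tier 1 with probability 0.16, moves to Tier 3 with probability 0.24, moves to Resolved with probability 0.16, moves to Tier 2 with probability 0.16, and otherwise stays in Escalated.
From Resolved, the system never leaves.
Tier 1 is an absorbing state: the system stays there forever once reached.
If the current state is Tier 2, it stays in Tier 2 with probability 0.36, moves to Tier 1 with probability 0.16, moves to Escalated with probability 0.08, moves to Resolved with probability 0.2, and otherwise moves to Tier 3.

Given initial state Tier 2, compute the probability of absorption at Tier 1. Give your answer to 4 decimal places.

0.4839

Let h(s) be the probability of absorption at Tier 1 starting from transient state s. Then h(Tier 1) = 1 and h(Resolved) = 0. By first-step analysis:
h(Tier 3) = 0.12·h(Tier 3) + 0.24·h(Escalated) + 0.16·0 + 0.24·1 + 0.24·h(Tier 2)
h(Escalated) = 0.24·h(Tier 3) + 0.28·h(Escalated) + 0.16·0 + 0.16·1 + 0.16·h(Tier 2)
h(Tier 2) = 0.2·h(Tier 3) + 0.08·h(Escalated) + 0.2·0 + 0.16·1 + 0.36·h(Tier 2)
Solving: h(Tier 3) = 0.5441, h(Escalated) = 0.5111, h(Tier 2) = 0.4839.
Starting from Tier 2, the probability is 0.4839.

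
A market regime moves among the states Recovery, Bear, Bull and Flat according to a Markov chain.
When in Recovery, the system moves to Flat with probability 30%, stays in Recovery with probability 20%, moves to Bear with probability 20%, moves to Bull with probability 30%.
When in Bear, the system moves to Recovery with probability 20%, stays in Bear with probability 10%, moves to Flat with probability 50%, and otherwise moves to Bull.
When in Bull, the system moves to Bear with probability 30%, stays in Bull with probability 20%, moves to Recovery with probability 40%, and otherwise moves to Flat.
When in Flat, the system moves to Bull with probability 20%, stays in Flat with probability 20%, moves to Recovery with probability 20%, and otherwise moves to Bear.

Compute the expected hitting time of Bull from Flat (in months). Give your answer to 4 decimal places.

Let t(s) be the expected number of months to first reach Bull from state s, with t(Bull) = 0. Conditioning on the first month:
t(Recovery) = 1 + 0.2·t(Recovery) + 0.2·t(Bear) + 0.3·t(Flat)
t(Bear) = 1 + 0.2·t(Recovery) + 0.1·t(Bear) + 0.5·t(Flat)
t(Flat) = 1 + 0.2·t(Recovery) + 0.4·t(Bear) + 0.2·t(Flat)
Solving: t(Recovery) = 4.0909, t(Bear) = 4.5455, t(Flat) = 4.5455.
Expected months from Flat to Bull: 4.5455.

4.5455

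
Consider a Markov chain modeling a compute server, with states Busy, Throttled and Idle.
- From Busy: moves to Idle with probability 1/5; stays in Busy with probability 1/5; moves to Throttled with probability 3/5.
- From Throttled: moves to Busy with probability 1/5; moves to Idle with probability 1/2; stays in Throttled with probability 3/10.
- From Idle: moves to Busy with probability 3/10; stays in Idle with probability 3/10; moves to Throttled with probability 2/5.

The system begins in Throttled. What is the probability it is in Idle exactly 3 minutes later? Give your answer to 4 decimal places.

0.3570

Propagate the distribution vector 3 minutes from Throttled.
After 0 minutes: (0.0000, 1.0000, 0.0000)
After 1 minute: (0.2000, 0.3000, 0.5000)
After 2 minutes: (0.2500, 0.4100, 0.3400)
After 3 minutes: (0.2340, 0.4090, 0.3570)
P(in Idle after 3 minutes) = 0.3570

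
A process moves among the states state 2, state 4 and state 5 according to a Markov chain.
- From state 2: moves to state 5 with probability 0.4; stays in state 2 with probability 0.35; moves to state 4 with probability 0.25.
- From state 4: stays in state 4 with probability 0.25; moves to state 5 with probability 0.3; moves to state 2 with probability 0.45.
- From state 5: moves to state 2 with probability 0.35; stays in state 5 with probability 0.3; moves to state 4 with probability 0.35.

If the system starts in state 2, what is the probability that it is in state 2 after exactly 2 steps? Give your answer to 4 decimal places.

0.3750

Sum over the intermediate state after 1 step:
P = P(state 2→state 2)·P(state 2→state 2) + P(state 2→state 4)·P(state 4→state 2) + P(state 2→state 5)·P(state 5→state 2)
  = 0.35×0.35 + 0.25×0.45 + 0.4×0.35
  = 0.1225 + 0.1125 + 0.1400 = 0.3750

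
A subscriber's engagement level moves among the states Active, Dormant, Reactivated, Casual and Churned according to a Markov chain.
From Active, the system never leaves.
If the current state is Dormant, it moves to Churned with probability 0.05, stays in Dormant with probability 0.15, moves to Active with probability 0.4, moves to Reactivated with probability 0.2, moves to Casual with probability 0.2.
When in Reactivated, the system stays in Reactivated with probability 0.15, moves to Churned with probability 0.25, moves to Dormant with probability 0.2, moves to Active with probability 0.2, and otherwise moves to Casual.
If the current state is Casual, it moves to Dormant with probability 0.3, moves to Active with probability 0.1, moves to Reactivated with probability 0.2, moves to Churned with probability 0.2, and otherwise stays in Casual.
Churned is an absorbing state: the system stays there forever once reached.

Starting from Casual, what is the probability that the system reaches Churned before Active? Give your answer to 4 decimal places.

Let h(s) be the probability of absorption at Churned starting from transient state s. Then h(Churned) = 1 and h(Active) = 0. By first-step analysis:
h(Dormant) = 0.4·0 + 0.15·h(Dormant) + 0.2·h(Reactivated) + 0.2·h(Casual) + 0.05·1
h(Reactivated) = 0.2·0 + 0.2·h(Dormant) + 0.15·h(Reactivated) + 0.2·h(Casual) + 0.25·1
h(Casual) = 0.1·0 + 0.3·h(Dormant) + 0.2·h(Reactivated) + 0.2·h(Casual) + 0.2·1
Solving: h(Dormant) = 0.2812, h(Reactivated) = 0.4717, h(Casual) = 0.4734.
Starting from Casual, the probability is 0.4734.

0.4734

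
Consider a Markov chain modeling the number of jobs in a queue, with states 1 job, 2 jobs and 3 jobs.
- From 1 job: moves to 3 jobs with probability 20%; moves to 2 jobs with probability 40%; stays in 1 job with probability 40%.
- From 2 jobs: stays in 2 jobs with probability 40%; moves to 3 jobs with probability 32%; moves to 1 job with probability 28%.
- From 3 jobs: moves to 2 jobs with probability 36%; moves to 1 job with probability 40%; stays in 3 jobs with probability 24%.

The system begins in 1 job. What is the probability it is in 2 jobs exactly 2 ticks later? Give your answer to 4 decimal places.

0.3920

Sum over the intermediate state after 1 tick:
P = P(1 job→1 job)·P(1 job→2 jobs) + P(1 job→2 jobs)·P(2 jobs→2 jobs) + P(1 job→3 jobs)·P(3 jobs→2 jobs)
  = 0.4×0.4 + 0.4×0.4 + 0.2×0.36
  = 0.1600 + 0.1600 + 0.0720 = 0.3920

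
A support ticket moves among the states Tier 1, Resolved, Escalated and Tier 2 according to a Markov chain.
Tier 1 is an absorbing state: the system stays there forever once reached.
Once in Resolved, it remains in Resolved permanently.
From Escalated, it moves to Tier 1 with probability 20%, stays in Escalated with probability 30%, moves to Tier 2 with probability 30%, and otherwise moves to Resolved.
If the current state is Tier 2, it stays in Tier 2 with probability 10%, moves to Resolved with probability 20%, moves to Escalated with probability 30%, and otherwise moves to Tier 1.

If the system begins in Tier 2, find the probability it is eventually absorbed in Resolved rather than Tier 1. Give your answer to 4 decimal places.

Let h(s) be the probability of absorption at Resolved starting from transient state s. Then h(Resolved) = 1 and h(Tier 1) = 0. By first-step analysis:
h(Escalated) = 0.2·0 + 0.2·1 + 0.3·h(Escalated) + 0.3·h(Tier 2)
h(Tier 2) = 0.4·0 + 0.2·1 + 0.3·h(Escalated) + 0.1·h(Tier 2)
Solving: h(Escalated) = 0.4444, h(Tier 2) = 0.3704.
Starting from Tier 2, the probability is 0.3704.

0.3704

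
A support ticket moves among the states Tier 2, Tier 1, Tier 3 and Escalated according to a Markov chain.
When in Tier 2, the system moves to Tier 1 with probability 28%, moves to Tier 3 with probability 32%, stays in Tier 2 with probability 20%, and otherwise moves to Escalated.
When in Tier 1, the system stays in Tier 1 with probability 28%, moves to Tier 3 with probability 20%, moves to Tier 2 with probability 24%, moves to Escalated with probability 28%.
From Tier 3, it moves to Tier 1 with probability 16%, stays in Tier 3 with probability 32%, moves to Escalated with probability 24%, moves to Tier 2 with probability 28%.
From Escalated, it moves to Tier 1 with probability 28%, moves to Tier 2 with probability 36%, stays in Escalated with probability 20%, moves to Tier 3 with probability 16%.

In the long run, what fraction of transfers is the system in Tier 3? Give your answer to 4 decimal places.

0.2532

Let the stationary distribution be π with π = πP and π_1 + π_2 + π_3 + π_4 = 1.
π_1 = 0.2·π_1 + 0.24·π_2 + 0.28·π_3 + 0.36·π_4
π_2 = 0.28·π_1 + 0.28·π_2 + 0.16·π_3 + 0.28·π_4
π_3 = 0.32·π_1 + 0.2·π_2 + 0.32·π_3 + 0.16·π_4
Solving with the normalization constraint gives π = (0.2671, 0.2496, 0.2532, 0.2301).
So the stationary probability of Tier 3 is 0.2532.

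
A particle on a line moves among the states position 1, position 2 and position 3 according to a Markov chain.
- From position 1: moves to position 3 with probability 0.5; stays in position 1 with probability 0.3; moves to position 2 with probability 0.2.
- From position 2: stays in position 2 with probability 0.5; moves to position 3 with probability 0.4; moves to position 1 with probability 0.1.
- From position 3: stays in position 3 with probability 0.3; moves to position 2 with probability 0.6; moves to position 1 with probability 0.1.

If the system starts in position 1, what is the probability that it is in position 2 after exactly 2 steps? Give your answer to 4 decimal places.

0.4600

Sum over the intermediate state after 1 step:
P = P(position 1→position 1)·P(position 1→position 2) + P(position 1→position 2)·P(position 2→position 2) + P(position 1→position 3)·P(position 3→position 2)
  = 0.3×0.2 + 0.2×0.5 + 0.5×0.6
  = 0.0600 + 0.1000 + 0.3000 = 0.4600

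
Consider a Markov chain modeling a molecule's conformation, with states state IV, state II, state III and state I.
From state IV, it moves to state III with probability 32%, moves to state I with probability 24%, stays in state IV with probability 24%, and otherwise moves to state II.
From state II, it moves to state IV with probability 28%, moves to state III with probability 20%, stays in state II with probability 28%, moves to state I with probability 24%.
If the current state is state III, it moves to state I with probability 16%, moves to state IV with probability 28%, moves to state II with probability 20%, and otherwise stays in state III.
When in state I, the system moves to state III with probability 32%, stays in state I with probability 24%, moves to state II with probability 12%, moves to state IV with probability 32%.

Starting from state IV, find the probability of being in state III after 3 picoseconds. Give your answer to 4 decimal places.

Propagate the distribution vector 3 picoseconds from state IV.
After 0 picoseconds: (1.0000, 0.0000, 0.0000, 0.0000)
After 1 picosecond: (0.2400, 0.2000, 0.3200, 0.2400)
After 2 picoseconds: (0.2800, 0.1968, 0.3088, 0.2144)
After 3 picoseconds: (0.2774, 0.1986, 0.3087, 0.2153)
P(in state III after 3 picoseconds) = 0.3087

0.3087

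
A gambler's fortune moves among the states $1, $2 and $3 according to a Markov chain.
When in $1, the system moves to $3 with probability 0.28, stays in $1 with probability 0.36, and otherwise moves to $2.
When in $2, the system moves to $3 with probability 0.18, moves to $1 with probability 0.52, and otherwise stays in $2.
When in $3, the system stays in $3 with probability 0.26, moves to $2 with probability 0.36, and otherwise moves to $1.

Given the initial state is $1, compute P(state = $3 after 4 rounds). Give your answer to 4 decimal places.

0.2412

Propagate the distribution vector 4 rounds from $1.
After 0 rounds: (1.0000, 0.0000, 0.0000)
After 1 round: (0.3600, 0.3600, 0.2800)
After 2 rounds: (0.4232, 0.3384, 0.2384)
After 3 rounds: (0.4189, 0.3397, 0.2414)
After 4 rounds: (0.4192, 0.3396, 0.2412)
P(in $3 after 4 rounds) = 0.2412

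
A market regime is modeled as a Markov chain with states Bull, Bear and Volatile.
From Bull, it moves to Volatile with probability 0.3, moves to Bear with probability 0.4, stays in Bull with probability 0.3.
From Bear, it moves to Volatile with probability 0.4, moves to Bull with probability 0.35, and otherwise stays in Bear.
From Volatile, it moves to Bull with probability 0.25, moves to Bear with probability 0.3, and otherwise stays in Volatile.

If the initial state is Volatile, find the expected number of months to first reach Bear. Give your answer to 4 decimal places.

Let t(s) be the expected number of months to first reach Bear from state s, with t(Bear) = 0. Conditioning on the first month:
t(Bull) = 1 + 0.3·t(Bull) + 0.3·t(Volatile)
t(Volatile) = 1 + 0.25·t(Bull) + 0.45·t(Volatile)
Solving: t(Bull) = 2.7419, t(Volatile) = 3.0645.
Expected months from Volatile to Bear: 3.0645.

3.0645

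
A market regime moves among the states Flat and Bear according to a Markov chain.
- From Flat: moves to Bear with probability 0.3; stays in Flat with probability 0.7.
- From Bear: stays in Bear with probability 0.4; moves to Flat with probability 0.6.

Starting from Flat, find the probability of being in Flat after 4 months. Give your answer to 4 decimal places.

0.6667

Propagate the distribution vector 4 months from Flat.
After 0 months: (1.0000, 0.0000)
After 1 month: (0.7000, 0.3000)
After 2 months: (0.6700, 0.3300)
After 3 months: (0.6670, 0.3330)
After 4 months: (0.6667, 0.3333)
P(in Flat after 4 months) = 0.6667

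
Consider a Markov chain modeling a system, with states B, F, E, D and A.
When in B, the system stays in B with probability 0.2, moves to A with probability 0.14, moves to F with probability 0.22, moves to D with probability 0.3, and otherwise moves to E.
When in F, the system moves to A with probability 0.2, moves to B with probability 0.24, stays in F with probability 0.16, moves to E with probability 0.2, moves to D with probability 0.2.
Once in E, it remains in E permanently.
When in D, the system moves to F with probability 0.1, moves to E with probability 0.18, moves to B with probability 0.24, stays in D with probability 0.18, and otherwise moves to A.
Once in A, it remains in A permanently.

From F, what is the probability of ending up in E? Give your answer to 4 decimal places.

Let h(s) be the probability of absorption at E starting from transient state s. Then h(E) = 1 and h(A) = 0. By first-step analysis:
h(B) = 0.2·h(B) + 0.22·h(F) + 0.14·1 + 0.3·h(D) + 0.14·0
h(F) = 0.24·h(B) + 0.16·h(F) + 0.2·1 + 0.2·h(D) + 0.2·0
h(D) = 0.24·h(B) + 0.1·h(F) + 0.18·1 + 0.18·h(D) + 0.3·0
Solving: h(B) = 0.4570, h(F) = 0.4663, h(D) = 0.4102.
Starting from F, the probability is 0.4663.

0.4663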